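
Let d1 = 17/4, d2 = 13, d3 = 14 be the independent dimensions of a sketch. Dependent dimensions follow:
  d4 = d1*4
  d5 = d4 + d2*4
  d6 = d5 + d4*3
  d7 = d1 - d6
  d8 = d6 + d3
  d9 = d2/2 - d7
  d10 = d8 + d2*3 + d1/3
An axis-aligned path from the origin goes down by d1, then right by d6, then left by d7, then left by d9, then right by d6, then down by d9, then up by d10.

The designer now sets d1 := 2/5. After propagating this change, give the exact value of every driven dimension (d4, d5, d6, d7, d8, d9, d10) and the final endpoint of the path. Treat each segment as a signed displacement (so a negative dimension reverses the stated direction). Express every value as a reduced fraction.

Apply edit: d1 := 2/5
  d4 = d1*4 = 8/5
  d5 = d4 + d2*4 = 268/5
  d6 = d5 + d4*3 = 292/5
  d7 = d1 - d6 = -58
  d8 = d6 + d3 = 362/5
  d9 = d2/2 - d7 = 129/2
  d10 = d8 + d2*3 + d1/3 = 1673/15
Walk from origin (0, 0):
  seg 1: down by d1 = 2/5 → (0, -2/5)
  seg 2: right by d6 = 292/5 → (292/5, -2/5)
  seg 3: left by d7 = -58 → (582/5, -2/5)
  seg 4: left by d9 = 129/2 → (519/10, -2/5)
  seg 5: right by d6 = 292/5 → (1103/10, -2/5)
  seg 6: down by d9 = 129/2 → (1103/10, -649/10)
  seg 7: up by d10 = 1673/15 → (1103/10, 1399/30)

d4 = 8/5
d5 = 268/5
d6 = 292/5
d7 = -58
d8 = 362/5
d9 = 129/2
d10 = 1673/15
endpoint = (1103/10, 1399/30)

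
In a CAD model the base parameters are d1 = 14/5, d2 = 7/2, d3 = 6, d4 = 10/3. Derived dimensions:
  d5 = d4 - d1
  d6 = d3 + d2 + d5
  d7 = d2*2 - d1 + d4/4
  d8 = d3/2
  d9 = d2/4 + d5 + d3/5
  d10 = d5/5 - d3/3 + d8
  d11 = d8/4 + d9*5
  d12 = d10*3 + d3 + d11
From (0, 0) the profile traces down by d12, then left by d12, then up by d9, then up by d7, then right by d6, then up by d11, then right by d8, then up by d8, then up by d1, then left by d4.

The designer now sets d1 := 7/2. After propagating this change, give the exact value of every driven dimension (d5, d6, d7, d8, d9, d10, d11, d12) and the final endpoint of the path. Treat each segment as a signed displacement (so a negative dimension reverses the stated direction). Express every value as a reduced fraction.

d5 = -1/6
d6 = 28/3
d7 = 13/3
d8 = 3
d9 = 229/120
d10 = 29/30
d11 = 247/24
d12 = 2303/120
endpoint = (-1223/120, 461/120)

Apply edit: d1 := 7/2
  d5 = d4 - d1 = -1/6
  d6 = d3 + d2 + d5 = 28/3
  d7 = d2*2 - d1 + d4/4 = 13/3
  d8 = d3/2 = 3
  d9 = d2/4 + d5 + d3/5 = 229/120
  d10 = d5/5 - d3/3 + d8 = 29/30
  d11 = d8/4 + d9*5 = 247/24
  d12 = d10*3 + d3 + d11 = 2303/120
Walk from origin (0, 0):
  seg 1: down by d12 = 2303/120 → (0, -2303/120)
  seg 2: left by d12 = 2303/120 → (-2303/120, -2303/120)
  seg 3: up by d9 = 229/120 → (-2303/120, -1037/60)
  seg 4: up by d7 = 13/3 → (-2303/120, -259/20)
  seg 5: right by d6 = 28/3 → (-1183/120, -259/20)
  seg 6: up by d11 = 247/24 → (-1183/120, -319/120)
  seg 7: right by d8 = 3 → (-823/120, -319/120)
  seg 8: up by d8 = 3 → (-823/120, 41/120)
  seg 9: up by d1 = 7/2 → (-823/120, 461/120)
  seg 10: left by d4 = 10/3 → (-1223/120, 461/120)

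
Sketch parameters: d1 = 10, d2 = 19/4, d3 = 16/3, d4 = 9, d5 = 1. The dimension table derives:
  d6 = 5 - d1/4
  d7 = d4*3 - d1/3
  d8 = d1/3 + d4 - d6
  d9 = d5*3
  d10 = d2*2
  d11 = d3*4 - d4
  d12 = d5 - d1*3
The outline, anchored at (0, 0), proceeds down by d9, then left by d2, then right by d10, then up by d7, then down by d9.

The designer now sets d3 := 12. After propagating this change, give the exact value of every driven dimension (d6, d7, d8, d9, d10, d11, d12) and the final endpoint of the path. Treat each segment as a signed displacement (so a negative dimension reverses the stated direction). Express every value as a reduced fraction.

d6 = 5/2
d7 = 71/3
d8 = 59/6
d9 = 3
d10 = 19/2
d11 = 39
d12 = -29
endpoint = (19/4, 53/3)

Apply edit: d3 := 12
  d6 = 5 - d1/4 = 5/2
  d7 = d4*3 - d1/3 = 71/3
  d8 = d1/3 + d4 - d6 = 59/6
  d9 = d5*3 = 3
  d10 = d2*2 = 19/2
  d11 = d3*4 - d4 = 39
  d12 = d5 - d1*3 = -29
Walk from origin (0, 0):
  seg 1: down by d9 = 3 → (0, -3)
  seg 2: left by d2 = 19/4 → (-19/4, -3)
  seg 3: right by d10 = 19/2 → (19/4, -3)
  seg 4: up by d7 = 71/3 → (19/4, 62/3)
  seg 5: down by d9 = 3 → (19/4, 53/3)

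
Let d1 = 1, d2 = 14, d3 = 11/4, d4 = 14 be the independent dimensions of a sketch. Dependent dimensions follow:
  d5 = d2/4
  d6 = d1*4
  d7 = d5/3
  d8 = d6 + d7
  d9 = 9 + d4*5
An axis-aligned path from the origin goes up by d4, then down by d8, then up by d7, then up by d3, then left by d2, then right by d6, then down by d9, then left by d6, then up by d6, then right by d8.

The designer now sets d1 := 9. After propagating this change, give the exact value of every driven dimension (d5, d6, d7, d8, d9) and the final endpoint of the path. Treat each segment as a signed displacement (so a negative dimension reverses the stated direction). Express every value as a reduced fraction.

d5 = 7/2
d6 = 36
d7 = 7/6
d8 = 223/6
d9 = 79
endpoint = (139/6, -249/4)

Apply edit: d1 := 9
  d5 = d2/4 = 7/2
  d6 = d1*4 = 36
  d7 = d5/3 = 7/6
  d8 = d6 + d7 = 223/6
  d9 = 9 + d4*5 = 79
Walk from origin (0, 0):
  seg 1: up by d4 = 14 → (0, 14)
  seg 2: down by d8 = 223/6 → (0, -139/6)
  seg 3: up by d7 = 7/6 → (0, -22)
  seg 4: up by d3 = 11/4 → (0, -77/4)
  seg 5: left by d2 = 14 → (-14, -77/4)
  seg 6: right by d6 = 36 → (22, -77/4)
  seg 7: down by d9 = 79 → (22, -393/4)
  seg 8: left by d6 = 36 → (-14, -393/4)
  seg 9: up by d6 = 36 → (-14, -249/4)
  seg 10: right by d8 = 223/6 → (139/6, -249/4)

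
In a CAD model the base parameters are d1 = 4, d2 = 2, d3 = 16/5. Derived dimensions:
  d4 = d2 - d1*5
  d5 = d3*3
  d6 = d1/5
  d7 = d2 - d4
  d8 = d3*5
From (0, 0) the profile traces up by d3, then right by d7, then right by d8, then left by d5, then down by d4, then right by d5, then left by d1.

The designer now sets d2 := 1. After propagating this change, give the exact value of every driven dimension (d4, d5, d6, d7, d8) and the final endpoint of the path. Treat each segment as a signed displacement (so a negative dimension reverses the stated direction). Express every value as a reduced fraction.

Apply edit: d2 := 1
  d4 = d2 - d1*5 = -19
  d5 = d3*3 = 48/5
  d6 = d1/5 = 4/5
  d7 = d2 - d4 = 20
  d8 = d3*5 = 16
Walk from origin (0, 0):
  seg 1: up by d3 = 16/5 → (0, 16/5)
  seg 2: right by d7 = 20 → (20, 16/5)
  seg 3: right by d8 = 16 → (36, 16/5)
  seg 4: left by d5 = 48/5 → (132/5, 16/5)
  seg 5: down by d4 = -19 → (132/5, 111/5)
  seg 6: right by d5 = 48/5 → (36, 111/5)
  seg 7: left by d1 = 4 → (32, 111/5)

d4 = -19
d5 = 48/5
d6 = 4/5
d7 = 20
d8 = 16
endpoint = (32, 111/5)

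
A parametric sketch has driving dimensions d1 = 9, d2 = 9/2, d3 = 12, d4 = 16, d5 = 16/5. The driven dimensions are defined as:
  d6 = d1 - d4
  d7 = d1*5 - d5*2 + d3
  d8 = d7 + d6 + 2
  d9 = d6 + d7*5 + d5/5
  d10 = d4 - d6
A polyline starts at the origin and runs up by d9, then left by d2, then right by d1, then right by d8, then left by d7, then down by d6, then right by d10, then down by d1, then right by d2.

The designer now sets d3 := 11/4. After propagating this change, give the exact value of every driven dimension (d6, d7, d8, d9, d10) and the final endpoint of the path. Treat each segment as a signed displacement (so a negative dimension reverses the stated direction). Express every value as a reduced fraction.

d6 = -7
d7 = 827/20
d8 = 727/20
d9 = 20039/100
d10 = 23
endpoint = (27, 19839/100)

Apply edit: d3 := 11/4
  d6 = d1 - d4 = -7
  d7 = d1*5 - d5*2 + d3 = 827/20
  d8 = d7 + d6 + 2 = 727/20
  d9 = d6 + d7*5 + d5/5 = 20039/100
  d10 = d4 - d6 = 23
Walk from origin (0, 0):
  seg 1: up by d9 = 20039/100 → (0, 20039/100)
  seg 2: left by d2 = 9/2 → (-9/2, 20039/100)
  seg 3: right by d1 = 9 → (9/2, 20039/100)
  seg 4: right by d8 = 727/20 → (817/20, 20039/100)
  seg 5: left by d7 = 827/20 → (-1/2, 20039/100)
  seg 6: down by d6 = -7 → (-1/2, 20739/100)
  seg 7: right by d10 = 23 → (45/2, 20739/100)
  seg 8: down by d1 = 9 → (45/2, 19839/100)
  seg 9: right by d2 = 9/2 → (27, 19839/100)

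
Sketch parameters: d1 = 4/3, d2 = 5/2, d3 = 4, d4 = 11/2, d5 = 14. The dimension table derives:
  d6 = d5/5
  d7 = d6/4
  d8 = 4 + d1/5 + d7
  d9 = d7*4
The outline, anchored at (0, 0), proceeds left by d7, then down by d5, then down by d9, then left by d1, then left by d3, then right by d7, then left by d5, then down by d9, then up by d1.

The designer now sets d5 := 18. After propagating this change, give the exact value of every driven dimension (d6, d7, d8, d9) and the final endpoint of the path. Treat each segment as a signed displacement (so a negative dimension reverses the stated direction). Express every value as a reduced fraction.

d6 = 18/5
d7 = 9/10
d8 = 31/6
d9 = 18/5
endpoint = (-70/3, -358/15)

Apply edit: d5 := 18
  d6 = d5/5 = 18/5
  d7 = d6/4 = 9/10
  d8 = 4 + d1/5 + d7 = 31/6
  d9 = d7*4 = 18/5
Walk from origin (0, 0):
  seg 1: left by d7 = 9/10 → (-9/10, 0)
  seg 2: down by d5 = 18 → (-9/10, -18)
  seg 3: down by d9 = 18/5 → (-9/10, -108/5)
  seg 4: left by d1 = 4/3 → (-67/30, -108/5)
  seg 5: left by d3 = 4 → (-187/30, -108/5)
  seg 6: right by d7 = 9/10 → (-16/3, -108/5)
  seg 7: left by d5 = 18 → (-70/3, -108/5)
  seg 8: down by d9 = 18/5 → (-70/3, -126/5)
  seg 9: up by d1 = 4/3 → (-70/3, -358/15)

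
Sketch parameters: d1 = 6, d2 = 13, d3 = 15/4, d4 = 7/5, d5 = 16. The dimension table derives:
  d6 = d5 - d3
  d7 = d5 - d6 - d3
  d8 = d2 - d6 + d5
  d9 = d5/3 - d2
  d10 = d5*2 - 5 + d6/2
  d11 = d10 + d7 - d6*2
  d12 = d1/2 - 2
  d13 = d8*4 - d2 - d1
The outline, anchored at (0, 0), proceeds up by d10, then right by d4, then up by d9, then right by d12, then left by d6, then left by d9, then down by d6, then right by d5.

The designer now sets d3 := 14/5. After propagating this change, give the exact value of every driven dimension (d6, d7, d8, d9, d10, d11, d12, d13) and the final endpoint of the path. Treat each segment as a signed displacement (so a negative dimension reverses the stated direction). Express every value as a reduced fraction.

Apply edit: d3 := 14/5
  d6 = d5 - d3 = 66/5
  d7 = d5 - d6 - d3 = 0
  d8 = d2 - d6 + d5 = 79/5
  d9 = d5/3 - d2 = -23/3
  d10 = d5*2 - 5 + d6/2 = 168/5
  d11 = d10 + d7 - d6*2 = 36/5
  d12 = d1/2 - 2 = 1
  d13 = d8*4 - d2 - d1 = 221/5
Walk from origin (0, 0):
  seg 1: up by d10 = 168/5 → (0, 168/5)
  seg 2: right by d4 = 7/5 → (7/5, 168/5)
  seg 3: up by d9 = -23/3 → (7/5, 389/15)
  seg 4: right by d12 = 1 → (12/5, 389/15)
  seg 5: left by d6 = 66/5 → (-54/5, 389/15)
  seg 6: left by d9 = -23/3 → (-47/15, 389/15)
  seg 7: down by d6 = 66/5 → (-47/15, 191/15)
  seg 8: right by d5 = 16 → (193/15, 191/15)

d6 = 66/5
d7 = 0
d8 = 79/5
d9 = -23/3
d10 = 168/5
d11 = 36/5
d12 = 1
d13 = 221/5
endpoint = (193/15, 191/15)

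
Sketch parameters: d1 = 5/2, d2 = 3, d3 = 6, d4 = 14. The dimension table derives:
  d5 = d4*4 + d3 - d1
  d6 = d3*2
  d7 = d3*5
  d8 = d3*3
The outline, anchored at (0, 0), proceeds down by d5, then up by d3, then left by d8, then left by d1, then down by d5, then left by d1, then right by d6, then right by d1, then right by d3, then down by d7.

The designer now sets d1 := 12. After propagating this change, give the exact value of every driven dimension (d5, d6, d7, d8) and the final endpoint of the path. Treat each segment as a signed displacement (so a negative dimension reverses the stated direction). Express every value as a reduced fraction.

Apply edit: d1 := 12
  d5 = d4*4 + d3 - d1 = 50
  d6 = d3*2 = 12
  d7 = d3*5 = 30
  d8 = d3*3 = 18
Walk from origin (0, 0):
  seg 1: down by d5 = 50 → (0, -50)
  seg 2: up by d3 = 6 → (0, -44)
  seg 3: left by d8 = 18 → (-18, -44)
  seg 4: left by d1 = 12 → (-30, -44)
  seg 5: down by d5 = 50 → (-30, -94)
  seg 6: left by d1 = 12 → (-42, -94)
  seg 7: right by d6 = 12 → (-30, -94)
  seg 8: right by d1 = 12 → (-18, -94)
  seg 9: right by d3 = 6 → (-12, -94)
  seg 10: down by d7 = 30 → (-12, -124)

d5 = 50
d6 = 12
d7 = 30
d8 = 18
endpoint = (-12, -124)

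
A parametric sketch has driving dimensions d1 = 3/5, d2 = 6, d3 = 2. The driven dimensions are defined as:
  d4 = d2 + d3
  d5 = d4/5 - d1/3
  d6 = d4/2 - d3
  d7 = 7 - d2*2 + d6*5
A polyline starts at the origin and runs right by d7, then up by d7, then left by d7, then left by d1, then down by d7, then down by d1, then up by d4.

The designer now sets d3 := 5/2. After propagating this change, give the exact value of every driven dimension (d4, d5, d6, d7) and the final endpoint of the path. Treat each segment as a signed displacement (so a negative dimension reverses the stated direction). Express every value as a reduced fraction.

Apply edit: d3 := 5/2
  d4 = d2 + d3 = 17/2
  d5 = d4/5 - d1/3 = 3/2
  d6 = d4/2 - d3 = 7/4
  d7 = 7 - d2*2 + d6*5 = 15/4
Walk from origin (0, 0):
  seg 1: right by d7 = 15/4 → (15/4, 0)
  seg 2: up by d7 = 15/4 → (15/4, 15/4)
  seg 3: left by d7 = 15/4 → (0, 15/4)
  seg 4: left by d1 = 3/5 → (-3/5, 15/4)
  seg 5: down by d7 = 15/4 → (-3/5, 0)
  seg 6: down by d1 = 3/5 → (-3/5, -3/5)
  seg 7: up by d4 = 17/2 → (-3/5, 79/10)

d4 = 17/2
d5 = 3/2
d6 = 7/4
d7 = 15/4
endpoint = (-3/5, 79/10)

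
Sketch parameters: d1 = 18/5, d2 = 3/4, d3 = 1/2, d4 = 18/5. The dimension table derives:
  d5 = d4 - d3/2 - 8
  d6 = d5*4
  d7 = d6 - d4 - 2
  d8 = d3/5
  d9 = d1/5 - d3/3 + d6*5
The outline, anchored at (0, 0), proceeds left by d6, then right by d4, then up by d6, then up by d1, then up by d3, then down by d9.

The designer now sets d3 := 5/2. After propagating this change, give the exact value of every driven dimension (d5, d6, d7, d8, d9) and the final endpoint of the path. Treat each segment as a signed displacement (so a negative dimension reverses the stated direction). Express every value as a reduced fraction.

d5 = -113/20
d6 = -113/5
d7 = -141/5
d8 = 1/2
d9 = -16967/150
endpoint = (131/5, 7246/75)

Apply edit: d3 := 5/2
  d5 = d4 - d3/2 - 8 = -113/20
  d6 = d5*4 = -113/5
  d7 = d6 - d4 - 2 = -141/5
  d8 = d3/5 = 1/2
  d9 = d1/5 - d3/3 + d6*5 = -16967/150
Walk from origin (0, 0):
  seg 1: left by d6 = -113/5 → (113/5, 0)
  seg 2: right by d4 = 18/5 → (131/5, 0)
  seg 3: up by d6 = -113/5 → (131/5, -113/5)
  seg 4: up by d1 = 18/5 → (131/5, -19)
  seg 5: up by d3 = 5/2 → (131/5, -33/2)
  seg 6: down by d9 = -16967/150 → (131/5, 7246/75)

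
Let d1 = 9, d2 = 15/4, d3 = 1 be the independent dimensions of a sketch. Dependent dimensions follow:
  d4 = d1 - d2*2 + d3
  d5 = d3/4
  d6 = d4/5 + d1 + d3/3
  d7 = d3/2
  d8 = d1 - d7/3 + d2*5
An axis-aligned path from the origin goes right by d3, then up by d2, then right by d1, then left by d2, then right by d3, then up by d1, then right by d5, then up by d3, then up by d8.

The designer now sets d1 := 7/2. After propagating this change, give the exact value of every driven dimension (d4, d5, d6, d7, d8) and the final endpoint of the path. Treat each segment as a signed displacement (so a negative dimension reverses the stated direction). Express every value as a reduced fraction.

Apply edit: d1 := 7/2
  d4 = d1 - d2*2 + d3 = -3
  d5 = d3/4 = 1/4
  d6 = d4/5 + d1 + d3/3 = 97/30
  d7 = d3/2 = 1/2
  d8 = d1 - d7/3 + d2*5 = 265/12
Walk from origin (0, 0):
  seg 1: right by d3 = 1 → (1, 0)
  seg 2: up by d2 = 15/4 → (1, 15/4)
  seg 3: right by d1 = 7/2 → (9/2, 15/4)
  seg 4: left by d2 = 15/4 → (3/4, 15/4)
  seg 5: right by d3 = 1 → (7/4, 15/4)
  seg 6: up by d1 = 7/2 → (7/4, 29/4)
  seg 7: right by d5 = 1/4 → (2, 29/4)
  seg 8: up by d3 = 1 → (2, 33/4)
  seg 9: up by d8 = 265/12 → (2, 91/3)

d4 = -3
d5 = 1/4
d6 = 97/30
d7 = 1/2
d8 = 265/12
endpoint = (2, 91/3)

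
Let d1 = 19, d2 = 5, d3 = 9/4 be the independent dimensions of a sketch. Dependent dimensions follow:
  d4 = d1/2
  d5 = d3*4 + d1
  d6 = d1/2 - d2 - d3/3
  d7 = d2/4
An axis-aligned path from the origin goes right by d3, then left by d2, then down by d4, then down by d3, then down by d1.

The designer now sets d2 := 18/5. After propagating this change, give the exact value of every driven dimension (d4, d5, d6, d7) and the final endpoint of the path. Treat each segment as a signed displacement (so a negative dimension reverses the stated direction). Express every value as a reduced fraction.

d4 = 19/2
d5 = 28
d6 = 103/20
d7 = 9/10
endpoint = (-27/20, -123/4)

Apply edit: d2 := 18/5
  d4 = d1/2 = 19/2
  d5 = d3*4 + d1 = 28
  d6 = d1/2 - d2 - d3/3 = 103/20
  d7 = d2/4 = 9/10
Walk from origin (0, 0):
  seg 1: right by d3 = 9/4 → (9/4, 0)
  seg 2: left by d2 = 18/5 → (-27/20, 0)
  seg 3: down by d4 = 19/2 → (-27/20, -19/2)
  seg 4: down by d3 = 9/4 → (-27/20, -47/4)
  seg 5: down by d1 = 19 → (-27/20, -123/4)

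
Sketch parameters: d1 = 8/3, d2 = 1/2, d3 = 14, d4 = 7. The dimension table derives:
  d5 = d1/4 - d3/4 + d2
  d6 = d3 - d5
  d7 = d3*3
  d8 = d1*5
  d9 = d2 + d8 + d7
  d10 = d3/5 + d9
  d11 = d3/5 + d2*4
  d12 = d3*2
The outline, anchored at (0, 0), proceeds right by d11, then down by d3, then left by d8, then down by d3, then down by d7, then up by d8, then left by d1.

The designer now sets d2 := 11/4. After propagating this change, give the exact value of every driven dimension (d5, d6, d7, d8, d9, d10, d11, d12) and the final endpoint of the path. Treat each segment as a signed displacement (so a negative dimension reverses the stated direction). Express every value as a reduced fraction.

d5 = -1/12
d6 = 169/12
d7 = 42
d8 = 40/3
d9 = 697/12
d10 = 3653/60
d11 = 69/5
d12 = 28
endpoint = (-11/5, -170/3)

Apply edit: d2 := 11/4
  d5 = d1/4 - d3/4 + d2 = -1/12
  d6 = d3 - d5 = 169/12
  d7 = d3*3 = 42
  d8 = d1*5 = 40/3
  d9 = d2 + d8 + d7 = 697/12
  d10 = d3/5 + d9 = 3653/60
  d11 = d3/5 + d2*4 = 69/5
  d12 = d3*2 = 28
Walk from origin (0, 0):
  seg 1: right by d11 = 69/5 → (69/5, 0)
  seg 2: down by d3 = 14 → (69/5, -14)
  seg 3: left by d8 = 40/3 → (7/15, -14)
  seg 4: down by d3 = 14 → (7/15, -28)
  seg 5: down by d7 = 42 → (7/15, -70)
  seg 6: up by d8 = 40/3 → (7/15, -170/3)
  seg 7: left by d1 = 8/3 → (-11/5, -170/3)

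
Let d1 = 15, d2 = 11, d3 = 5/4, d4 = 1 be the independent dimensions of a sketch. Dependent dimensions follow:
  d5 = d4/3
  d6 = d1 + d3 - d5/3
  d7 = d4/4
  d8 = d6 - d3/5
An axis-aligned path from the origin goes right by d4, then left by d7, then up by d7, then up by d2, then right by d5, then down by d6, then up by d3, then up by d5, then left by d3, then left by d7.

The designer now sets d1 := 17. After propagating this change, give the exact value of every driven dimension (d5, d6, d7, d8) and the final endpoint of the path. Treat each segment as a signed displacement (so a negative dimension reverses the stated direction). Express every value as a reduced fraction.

d5 = 1/3
d6 = 653/36
d7 = 1/4
d8 = 161/9
endpoint = (-5/12, -191/36)

Apply edit: d1 := 17
  d5 = d4/3 = 1/3
  d6 = d1 + d3 - d5/3 = 653/36
  d7 = d4/4 = 1/4
  d8 = d6 - d3/5 = 161/9
Walk from origin (0, 0):
  seg 1: right by d4 = 1 → (1, 0)
  seg 2: left by d7 = 1/4 → (3/4, 0)
  seg 3: up by d7 = 1/4 → (3/4, 1/4)
  seg 4: up by d2 = 11 → (3/4, 45/4)
  seg 5: right by d5 = 1/3 → (13/12, 45/4)
  seg 6: down by d6 = 653/36 → (13/12, -62/9)
  seg 7: up by d3 = 5/4 → (13/12, -203/36)
  seg 8: up by d5 = 1/3 → (13/12, -191/36)
  seg 9: left by d3 = 5/4 → (-1/6, -191/36)
  seg 10: left by d7 = 1/4 → (-5/12, -191/36)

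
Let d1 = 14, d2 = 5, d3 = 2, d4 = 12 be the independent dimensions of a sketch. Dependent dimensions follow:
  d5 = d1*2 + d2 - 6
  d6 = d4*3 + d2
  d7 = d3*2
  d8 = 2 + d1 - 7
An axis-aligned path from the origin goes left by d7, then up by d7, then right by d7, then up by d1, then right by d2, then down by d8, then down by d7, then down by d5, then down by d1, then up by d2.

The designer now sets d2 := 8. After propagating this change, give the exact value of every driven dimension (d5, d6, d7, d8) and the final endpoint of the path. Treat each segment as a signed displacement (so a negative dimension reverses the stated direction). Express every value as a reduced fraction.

Apply edit: d2 := 8
  d5 = d1*2 + d2 - 6 = 30
  d6 = d4*3 + d2 = 44
  d7 = d3*2 = 4
  d8 = 2 + d1 - 7 = 9
Walk from origin (0, 0):
  seg 1: left by d7 = 4 → (-4, 0)
  seg 2: up by d7 = 4 → (-4, 4)
  seg 3: right by d7 = 4 → (0, 4)
  seg 4: up by d1 = 14 → (0, 18)
  seg 5: right by d2 = 8 → (8, 18)
  seg 6: down by d8 = 9 → (8, 9)
  seg 7: down by d7 = 4 → (8, 5)
  seg 8: down by d5 = 30 → (8, -25)
  seg 9: down by d1 = 14 → (8, -39)
  seg 10: up by d2 = 8 → (8, -31)

d5 = 30
d6 = 44
d7 = 4
d8 = 9
endpoint = (8, -31)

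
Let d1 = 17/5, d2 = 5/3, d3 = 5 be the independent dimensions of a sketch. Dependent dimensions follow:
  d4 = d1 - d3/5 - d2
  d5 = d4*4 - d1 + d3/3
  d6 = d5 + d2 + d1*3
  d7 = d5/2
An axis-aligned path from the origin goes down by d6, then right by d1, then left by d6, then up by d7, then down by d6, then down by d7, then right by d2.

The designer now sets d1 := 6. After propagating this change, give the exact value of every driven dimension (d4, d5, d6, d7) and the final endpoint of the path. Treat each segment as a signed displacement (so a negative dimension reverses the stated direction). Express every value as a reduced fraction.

d4 = 10/3
d5 = 9
d6 = 86/3
d7 = 9/2
endpoint = (-21, -172/3)

Apply edit: d1 := 6
  d4 = d1 - d3/5 - d2 = 10/3
  d5 = d4*4 - d1 + d3/3 = 9
  d6 = d5 + d2 + d1*3 = 86/3
  d7 = d5/2 = 9/2
Walk from origin (0, 0):
  seg 1: down by d6 = 86/3 → (0, -86/3)
  seg 2: right by d1 = 6 → (6, -86/3)
  seg 3: left by d6 = 86/3 → (-68/3, -86/3)
  seg 4: up by d7 = 9/2 → (-68/3, -145/6)
  seg 5: down by d6 = 86/3 → (-68/3, -317/6)
  seg 6: down by d7 = 9/2 → (-68/3, -172/3)
  seg 7: right by d2 = 5/3 → (-21, -172/3)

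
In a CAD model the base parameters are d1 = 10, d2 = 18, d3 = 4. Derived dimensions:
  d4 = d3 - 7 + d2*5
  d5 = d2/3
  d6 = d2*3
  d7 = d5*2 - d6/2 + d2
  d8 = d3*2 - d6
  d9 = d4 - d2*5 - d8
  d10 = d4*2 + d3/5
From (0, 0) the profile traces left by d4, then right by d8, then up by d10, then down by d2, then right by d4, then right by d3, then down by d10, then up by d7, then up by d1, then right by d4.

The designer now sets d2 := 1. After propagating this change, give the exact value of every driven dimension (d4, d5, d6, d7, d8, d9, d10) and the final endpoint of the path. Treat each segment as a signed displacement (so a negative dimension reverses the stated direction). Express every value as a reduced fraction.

d4 = 2
d5 = 1/3
d6 = 3
d7 = 1/6
d8 = 5
d9 = -8
d10 = 24/5
endpoint = (11, 55/6)

Apply edit: d2 := 1
  d4 = d3 - 7 + d2*5 = 2
  d5 = d2/3 = 1/3
  d6 = d2*3 = 3
  d7 = d5*2 - d6/2 + d2 = 1/6
  d8 = d3*2 - d6 = 5
  d9 = d4 - d2*5 - d8 = -8
  d10 = d4*2 + d3/5 = 24/5
Walk from origin (0, 0):
  seg 1: left by d4 = 2 → (-2, 0)
  seg 2: right by d8 = 5 → (3, 0)
  seg 3: up by d10 = 24/5 → (3, 24/5)
  seg 4: down by d2 = 1 → (3, 19/5)
  seg 5: right by d4 = 2 → (5, 19/5)
  seg 6: right by d3 = 4 → (9, 19/5)
  seg 7: down by d10 = 24/5 → (9, -1)
  seg 8: up by d7 = 1/6 → (9, -5/6)
  seg 9: up by d1 = 10 → (9, 55/6)
  seg 10: right by d4 = 2 → (11, 55/6)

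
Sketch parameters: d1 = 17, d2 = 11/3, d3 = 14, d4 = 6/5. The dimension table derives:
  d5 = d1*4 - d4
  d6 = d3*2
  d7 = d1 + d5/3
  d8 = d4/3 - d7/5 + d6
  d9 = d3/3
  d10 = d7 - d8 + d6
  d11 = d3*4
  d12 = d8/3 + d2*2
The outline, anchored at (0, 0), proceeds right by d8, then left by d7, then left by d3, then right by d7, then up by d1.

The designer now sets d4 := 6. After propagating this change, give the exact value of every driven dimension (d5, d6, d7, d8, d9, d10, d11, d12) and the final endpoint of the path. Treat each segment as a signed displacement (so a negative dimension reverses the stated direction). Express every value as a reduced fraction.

Apply edit: d4 := 6
  d5 = d1*4 - d4 = 62
  d6 = d3*2 = 28
  d7 = d1 + d5/3 = 113/3
  d8 = d4/3 - d7/5 + d6 = 337/15
  d9 = d3/3 = 14/3
  d10 = d7 - d8 + d6 = 216/5
  d11 = d3*4 = 56
  d12 = d8/3 + d2*2 = 667/45
Walk from origin (0, 0):
  seg 1: right by d8 = 337/15 → (337/15, 0)
  seg 2: left by d7 = 113/3 → (-76/5, 0)
  seg 3: left by d3 = 14 → (-146/5, 0)
  seg 4: right by d7 = 113/3 → (127/15, 0)
  seg 5: up by d1 = 17 → (127/15, 17)

d5 = 62
d6 = 28
d7 = 113/3
d8 = 337/15
d9 = 14/3
d10 = 216/5
d11 = 56
d12 = 667/45
endpoint = (127/15, 17)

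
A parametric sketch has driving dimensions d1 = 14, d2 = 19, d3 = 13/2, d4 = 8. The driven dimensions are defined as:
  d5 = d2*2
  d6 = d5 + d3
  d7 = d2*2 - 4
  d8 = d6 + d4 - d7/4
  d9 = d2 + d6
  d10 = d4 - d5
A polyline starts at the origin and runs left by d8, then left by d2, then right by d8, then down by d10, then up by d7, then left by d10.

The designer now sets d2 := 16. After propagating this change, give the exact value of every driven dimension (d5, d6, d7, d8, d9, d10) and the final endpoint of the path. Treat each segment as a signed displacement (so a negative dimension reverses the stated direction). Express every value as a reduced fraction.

d5 = 32
d6 = 77/2
d7 = 28
d8 = 79/2
d9 = 109/2
d10 = -24
endpoint = (8, 52)

Apply edit: d2 := 16
  d5 = d2*2 = 32
  d6 = d5 + d3 = 77/2
  d7 = d2*2 - 4 = 28
  d8 = d6 + d4 - d7/4 = 79/2
  d9 = d2 + d6 = 109/2
  d10 = d4 - d5 = -24
Walk from origin (0, 0):
  seg 1: left by d8 = 79/2 → (-79/2, 0)
  seg 2: left by d2 = 16 → (-111/2, 0)
  seg 3: right by d8 = 79/2 → (-16, 0)
  seg 4: down by d10 = -24 → (-16, 24)
  seg 5: up by d7 = 28 → (-16, 52)
  seg 6: left by d10 = -24 → (8, 52)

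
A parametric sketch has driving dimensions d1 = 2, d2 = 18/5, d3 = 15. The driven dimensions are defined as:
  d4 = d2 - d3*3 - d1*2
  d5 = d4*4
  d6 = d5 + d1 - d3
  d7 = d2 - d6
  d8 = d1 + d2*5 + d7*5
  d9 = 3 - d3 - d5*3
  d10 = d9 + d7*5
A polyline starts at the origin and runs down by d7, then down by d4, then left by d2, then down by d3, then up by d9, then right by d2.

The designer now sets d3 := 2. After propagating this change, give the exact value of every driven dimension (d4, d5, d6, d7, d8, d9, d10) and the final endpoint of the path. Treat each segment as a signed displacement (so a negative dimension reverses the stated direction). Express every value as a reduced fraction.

Apply edit: d3 := 2
  d4 = d2 - d3*3 - d1*2 = -32/5
  d5 = d4*4 = -128/5
  d6 = d5 + d1 - d3 = -128/5
  d7 = d2 - d6 = 146/5
  d8 = d1 + d2*5 + d7*5 = 166
  d9 = 3 - d3 - d5*3 = 389/5
  d10 = d9 + d7*5 = 1119/5
Walk from origin (0, 0):
  seg 1: down by d7 = 146/5 → (0, -146/5)
  seg 2: down by d4 = -32/5 → (0, -114/5)
  seg 3: left by d2 = 18/5 → (-18/5, -114/5)
  seg 4: down by d3 = 2 → (-18/5, -124/5)
  seg 5: up by d9 = 389/5 → (-18/5, 53)
  seg 6: right by d2 = 18/5 → (0, 53)

d4 = -32/5
d5 = -128/5
d6 = -128/5
d7 = 146/5
d8 = 166
d9 = 389/5
d10 = 1119/5
endpoint = (0, 53)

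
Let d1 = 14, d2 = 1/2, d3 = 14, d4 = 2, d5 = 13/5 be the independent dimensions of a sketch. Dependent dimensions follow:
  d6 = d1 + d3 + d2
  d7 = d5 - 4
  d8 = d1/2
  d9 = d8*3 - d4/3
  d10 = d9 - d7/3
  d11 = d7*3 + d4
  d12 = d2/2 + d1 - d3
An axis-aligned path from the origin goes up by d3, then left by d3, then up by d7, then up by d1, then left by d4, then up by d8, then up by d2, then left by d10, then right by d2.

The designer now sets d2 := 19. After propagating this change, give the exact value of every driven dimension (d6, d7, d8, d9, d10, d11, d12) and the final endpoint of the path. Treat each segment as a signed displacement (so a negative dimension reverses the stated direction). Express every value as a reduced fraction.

d6 = 47
d7 = -7/5
d8 = 7
d9 = 61/3
d10 = 104/5
d11 = -11/5
d12 = 19/2
endpoint = (-89/5, 263/5)

Apply edit: d2 := 19
  d6 = d1 + d3 + d2 = 47
  d7 = d5 - 4 = -7/5
  d8 = d1/2 = 7
  d9 = d8*3 - d4/3 = 61/3
  d10 = d9 - d7/3 = 104/5
  d11 = d7*3 + d4 = -11/5
  d12 = d2/2 + d1 - d3 = 19/2
Walk from origin (0, 0):
  seg 1: up by d3 = 14 → (0, 14)
  seg 2: left by d3 = 14 → (-14, 14)
  seg 3: up by d7 = -7/5 → (-14, 63/5)
  seg 4: up by d1 = 14 → (-14, 133/5)
  seg 5: left by d4 = 2 → (-16, 133/5)
  seg 6: up by d8 = 7 → (-16, 168/5)
  seg 7: up by d2 = 19 → (-16, 263/5)
  seg 8: left by d10 = 104/5 → (-184/5, 263/5)
  seg 9: right by d2 = 19 → (-89/5, 263/5)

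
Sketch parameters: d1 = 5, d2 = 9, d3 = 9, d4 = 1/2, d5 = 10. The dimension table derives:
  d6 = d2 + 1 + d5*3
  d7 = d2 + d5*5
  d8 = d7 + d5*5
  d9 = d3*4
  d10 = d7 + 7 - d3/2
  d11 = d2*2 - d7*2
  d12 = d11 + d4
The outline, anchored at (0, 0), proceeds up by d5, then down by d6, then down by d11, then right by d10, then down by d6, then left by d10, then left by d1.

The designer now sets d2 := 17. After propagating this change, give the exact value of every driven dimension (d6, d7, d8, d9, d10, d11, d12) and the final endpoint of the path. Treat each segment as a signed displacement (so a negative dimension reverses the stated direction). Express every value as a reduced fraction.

d6 = 48
d7 = 67
d8 = 117
d9 = 36
d10 = 139/2
d11 = -100
d12 = -199/2
endpoint = (-5, 14)

Apply edit: d2 := 17
  d6 = d2 + 1 + d5*3 = 48
  d7 = d2 + d5*5 = 67
  d8 = d7 + d5*5 = 117
  d9 = d3*4 = 36
  d10 = d7 + 7 - d3/2 = 139/2
  d11 = d2*2 - d7*2 = -100
  d12 = d11 + d4 = -199/2
Walk from origin (0, 0):
  seg 1: up by d5 = 10 → (0, 10)
  seg 2: down by d6 = 48 → (0, -38)
  seg 3: down by d11 = -100 → (0, 62)
  seg 4: right by d10 = 139/2 → (139/2, 62)
  seg 5: down by d6 = 48 → (139/2, 14)
  seg 6: left by d10 = 139/2 → (0, 14)
  seg 7: left by d1 = 5 → (-5, 14)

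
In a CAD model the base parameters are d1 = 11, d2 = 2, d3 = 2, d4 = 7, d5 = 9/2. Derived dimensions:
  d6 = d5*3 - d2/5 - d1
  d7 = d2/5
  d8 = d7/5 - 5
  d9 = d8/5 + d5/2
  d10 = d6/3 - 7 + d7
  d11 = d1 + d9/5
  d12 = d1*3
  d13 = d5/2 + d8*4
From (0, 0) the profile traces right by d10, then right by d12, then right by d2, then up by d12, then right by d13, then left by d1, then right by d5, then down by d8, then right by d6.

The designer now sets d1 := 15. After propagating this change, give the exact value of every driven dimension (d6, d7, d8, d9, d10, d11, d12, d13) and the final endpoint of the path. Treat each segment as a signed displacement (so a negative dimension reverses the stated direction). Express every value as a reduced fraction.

Apply edit: d1 := 15
  d6 = d5*3 - d2/5 - d1 = -19/10
  d7 = d2/5 = 2/5
  d8 = d7/5 - 5 = -123/25
  d9 = d8/5 + d5/2 = 633/500
  d10 = d6/3 - 7 + d7 = -217/30
  d11 = d1 + d9/5 = 38133/2500
  d12 = d1*3 = 45
  d13 = d5/2 + d8*4 = -1743/100
Walk from origin (0, 0):
  seg 1: right by d10 = -217/30 → (-217/30, 0)
  seg 2: right by d12 = 45 → (1133/30, 0)
  seg 3: right by d2 = 2 → (1193/30, 0)
  seg 4: up by d12 = 45 → (1193/30, 45)
  seg 5: right by d13 = -1743/100 → (6701/300, 45)
  seg 6: left by d1 = 15 → (2201/300, 45)
  seg 7: right by d5 = 9/2 → (3551/300, 45)
  seg 8: down by d8 = -123/25 → (3551/300, 1248/25)
  seg 9: right by d6 = -19/10 → (2981/300, 1248/25)

d6 = -19/10
d7 = 2/5
d8 = -123/25
d9 = 633/500
d10 = -217/30
d11 = 38133/2500
d12 = 45
d13 = -1743/100
endpoint = (2981/300, 1248/25)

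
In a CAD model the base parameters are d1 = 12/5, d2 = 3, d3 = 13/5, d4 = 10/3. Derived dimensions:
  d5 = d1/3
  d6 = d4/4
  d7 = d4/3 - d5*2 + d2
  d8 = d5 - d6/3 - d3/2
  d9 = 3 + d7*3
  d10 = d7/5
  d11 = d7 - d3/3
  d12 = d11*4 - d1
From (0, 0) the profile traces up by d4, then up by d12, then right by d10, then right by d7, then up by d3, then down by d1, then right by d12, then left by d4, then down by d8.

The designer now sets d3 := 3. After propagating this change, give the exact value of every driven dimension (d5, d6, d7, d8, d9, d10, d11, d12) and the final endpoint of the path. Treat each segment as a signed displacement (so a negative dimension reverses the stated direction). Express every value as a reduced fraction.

d5 = 4/5
d6 = 5/6
d7 = 113/45
d8 = -44/45
d9 = 158/15
d10 = 113/225
d11 = 68/45
d12 = 164/45
endpoint = (748/225, 77/9)

Apply edit: d3 := 3
  d5 = d1/3 = 4/5
  d6 = d4/4 = 5/6
  d7 = d4/3 - d5*2 + d2 = 113/45
  d8 = d5 - d6/3 - d3/2 = -44/45
  d9 = 3 + d7*3 = 158/15
  d10 = d7/5 = 113/225
  d11 = d7 - d3/3 = 68/45
  d12 = d11*4 - d1 = 164/45
Walk from origin (0, 0):
  seg 1: up by d4 = 10/3 → (0, 10/3)
  seg 2: up by d12 = 164/45 → (0, 314/45)
  seg 3: right by d10 = 113/225 → (113/225, 314/45)
  seg 4: right by d7 = 113/45 → (226/75, 314/45)
  seg 5: up by d3 = 3 → (226/75, 449/45)
  seg 6: down by d1 = 12/5 → (226/75, 341/45)
  seg 7: right by d12 = 164/45 → (1498/225, 341/45)
  seg 8: left by d4 = 10/3 → (748/225, 341/45)
  seg 9: down by d8 = -44/45 → (748/225, 77/9)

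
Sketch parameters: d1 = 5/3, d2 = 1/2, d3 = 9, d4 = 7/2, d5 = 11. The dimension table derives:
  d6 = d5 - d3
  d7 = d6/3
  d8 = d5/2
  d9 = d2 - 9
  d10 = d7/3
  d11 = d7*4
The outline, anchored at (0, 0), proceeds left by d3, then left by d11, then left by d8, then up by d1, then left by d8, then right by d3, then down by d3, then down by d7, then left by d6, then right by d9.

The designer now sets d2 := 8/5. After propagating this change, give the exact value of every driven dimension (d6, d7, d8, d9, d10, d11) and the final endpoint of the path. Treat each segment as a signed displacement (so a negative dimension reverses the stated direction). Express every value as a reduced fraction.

d6 = 2
d7 = 2/3
d8 = 11/2
d9 = -37/5
d10 = 2/9
d11 = 8/3
endpoint = (-346/15, -8)

Apply edit: d2 := 8/5
  d6 = d5 - d3 = 2
  d7 = d6/3 = 2/3
  d8 = d5/2 = 11/2
  d9 = d2 - 9 = -37/5
  d10 = d7/3 = 2/9
  d11 = d7*4 = 8/3
Walk from origin (0, 0):
  seg 1: left by d3 = 9 → (-9, 0)
  seg 2: left by d11 = 8/3 → (-35/3, 0)
  seg 3: left by d8 = 11/2 → (-103/6, 0)
  seg 4: up by d1 = 5/3 → (-103/6, 5/3)
  seg 5: left by d8 = 11/2 → (-68/3, 5/3)
  seg 6: right by d3 = 9 → (-41/3, 5/3)
  seg 7: down by d3 = 9 → (-41/3, -22/3)
  seg 8: down by d7 = 2/3 → (-41/3, -8)
  seg 9: left by d6 = 2 → (-47/3, -8)
  seg 10: right by d9 = -37/5 → (-346/15, -8)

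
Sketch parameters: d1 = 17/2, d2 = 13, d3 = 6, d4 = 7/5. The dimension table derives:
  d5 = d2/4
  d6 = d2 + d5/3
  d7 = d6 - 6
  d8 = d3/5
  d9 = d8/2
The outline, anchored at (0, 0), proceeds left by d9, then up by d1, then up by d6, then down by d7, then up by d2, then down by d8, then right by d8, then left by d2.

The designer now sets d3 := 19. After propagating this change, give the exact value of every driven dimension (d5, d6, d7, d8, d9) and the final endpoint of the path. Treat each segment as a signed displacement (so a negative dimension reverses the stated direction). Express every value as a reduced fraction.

d5 = 13/4
d6 = 169/12
d7 = 97/12
d8 = 19/5
d9 = 19/10
endpoint = (-111/10, 237/10)

Apply edit: d3 := 19
  d5 = d2/4 = 13/4
  d6 = d2 + d5/3 = 169/12
  d7 = d6 - 6 = 97/12
  d8 = d3/5 = 19/5
  d9 = d8/2 = 19/10
Walk from origin (0, 0):
  seg 1: left by d9 = 19/10 → (-19/10, 0)
  seg 2: up by d1 = 17/2 → (-19/10, 17/2)
  seg 3: up by d6 = 169/12 → (-19/10, 271/12)
  seg 4: down by d7 = 97/12 → (-19/10, 29/2)
  seg 5: up by d2 = 13 → (-19/10, 55/2)
  seg 6: down by d8 = 19/5 → (-19/10, 237/10)
  seg 7: right by d8 = 19/5 → (19/10, 237/10)
  seg 8: left by d2 = 13 → (-111/10, 237/10)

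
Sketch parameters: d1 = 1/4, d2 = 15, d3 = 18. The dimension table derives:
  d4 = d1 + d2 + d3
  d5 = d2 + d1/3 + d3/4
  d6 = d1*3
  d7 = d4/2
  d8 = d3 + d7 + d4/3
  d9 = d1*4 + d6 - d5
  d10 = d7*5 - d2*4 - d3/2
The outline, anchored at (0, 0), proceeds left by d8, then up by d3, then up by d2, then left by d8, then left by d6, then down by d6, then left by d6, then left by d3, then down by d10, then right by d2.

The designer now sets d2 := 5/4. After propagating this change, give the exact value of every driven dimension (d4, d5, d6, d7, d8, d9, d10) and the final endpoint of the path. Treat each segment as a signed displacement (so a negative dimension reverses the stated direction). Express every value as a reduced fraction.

d4 = 39/2
d5 = 35/6
d6 = 3/4
d7 = 39/4
d8 = 137/4
d9 = -49/12
d10 = 139/4
endpoint = (-347/4, -65/4)

Apply edit: d2 := 5/4
  d4 = d1 + d2 + d3 = 39/2
  d5 = d2 + d1/3 + d3/4 = 35/6
  d6 = d1*3 = 3/4
  d7 = d4/2 = 39/4
  d8 = d3 + d7 + d4/3 = 137/4
  d9 = d1*4 + d6 - d5 = -49/12
  d10 = d7*5 - d2*4 - d3/2 = 139/4
Walk from origin (0, 0):
  seg 1: left by d8 = 137/4 → (-137/4, 0)
  seg 2: up by d3 = 18 → (-137/4, 18)
  seg 3: up by d2 = 5/4 → (-137/4, 77/4)
  seg 4: left by d8 = 137/4 → (-137/2, 77/4)
  seg 5: left by d6 = 3/4 → (-277/4, 77/4)
  seg 6: down by d6 = 3/4 → (-277/4, 37/2)
  seg 7: left by d6 = 3/4 → (-70, 37/2)
  seg 8: left by d3 = 18 → (-88, 37/2)
  seg 9: down by d10 = 139/4 → (-88, -65/4)
  seg 10: right by d2 = 5/4 → (-347/4, -65/4)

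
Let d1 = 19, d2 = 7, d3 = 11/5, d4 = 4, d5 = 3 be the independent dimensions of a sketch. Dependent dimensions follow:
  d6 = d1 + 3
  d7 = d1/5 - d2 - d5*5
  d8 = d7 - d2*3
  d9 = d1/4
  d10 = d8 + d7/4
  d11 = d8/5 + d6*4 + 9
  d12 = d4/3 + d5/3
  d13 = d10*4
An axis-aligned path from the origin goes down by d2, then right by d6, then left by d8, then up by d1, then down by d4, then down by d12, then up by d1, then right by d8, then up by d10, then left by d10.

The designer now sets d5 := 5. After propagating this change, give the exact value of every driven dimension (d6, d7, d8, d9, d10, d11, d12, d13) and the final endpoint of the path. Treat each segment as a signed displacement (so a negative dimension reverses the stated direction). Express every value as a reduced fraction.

Apply edit: d5 := 5
  d6 = d1 + 3 = 22
  d7 = d1/5 - d2 - d5*5 = -141/5
  d8 = d7 - d2*3 = -246/5
  d9 = d1/4 = 19/4
  d10 = d8 + d7/4 = -225/4
  d11 = d8/5 + d6*4 + 9 = 2179/25
  d12 = d4/3 + d5/3 = 3
  d13 = d10*4 = -225
Walk from origin (0, 0):
  seg 1: down by d2 = 7 → (0, -7)
  seg 2: right by d6 = 22 → (22, -7)
  seg 3: left by d8 = -246/5 → (356/5, -7)
  seg 4: up by d1 = 19 → (356/5, 12)
  seg 5: down by d4 = 4 → (356/5, 8)
  seg 6: down by d12 = 3 → (356/5, 5)
  seg 7: up by d1 = 19 → (356/5, 24)
  seg 8: right by d8 = -246/5 → (22, 24)
  seg 9: up by d10 = -225/4 → (22, -129/4)
  seg 10: left by d10 = -225/4 → (313/4, -129/4)

d6 = 22
d7 = -141/5
d8 = -246/5
d9 = 19/4
d10 = -225/4
d11 = 2179/25
d12 = 3
d13 = -225
endpoint = (313/4, -129/4)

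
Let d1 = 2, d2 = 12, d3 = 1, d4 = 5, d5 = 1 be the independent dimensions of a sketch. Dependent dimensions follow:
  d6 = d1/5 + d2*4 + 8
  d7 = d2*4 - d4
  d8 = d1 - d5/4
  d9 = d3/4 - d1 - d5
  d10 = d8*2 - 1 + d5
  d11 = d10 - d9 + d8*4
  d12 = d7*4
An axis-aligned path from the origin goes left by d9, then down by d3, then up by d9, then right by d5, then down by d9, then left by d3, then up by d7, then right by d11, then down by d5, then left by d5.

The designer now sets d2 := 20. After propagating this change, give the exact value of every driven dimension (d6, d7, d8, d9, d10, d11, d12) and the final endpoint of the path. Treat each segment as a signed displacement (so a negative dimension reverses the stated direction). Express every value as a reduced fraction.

Apply edit: d2 := 20
  d6 = d1/5 + d2*4 + 8 = 442/5
  d7 = d2*4 - d4 = 75
  d8 = d1 - d5/4 = 7/4
  d9 = d3/4 - d1 - d5 = -11/4
  d10 = d8*2 - 1 + d5 = 7/2
  d11 = d10 - d9 + d8*4 = 53/4
  d12 = d7*4 = 300
Walk from origin (0, 0):
  seg 1: left by d9 = -11/4 → (11/4, 0)
  seg 2: down by d3 = 1 → (11/4, -1)
  seg 3: up by d9 = -11/4 → (11/4, -15/4)
  seg 4: right by d5 = 1 → (15/4, -15/4)
  seg 5: down by d9 = -11/4 → (15/4, -1)
  seg 6: left by d3 = 1 → (11/4, -1)
  seg 7: up by d7 = 75 → (11/4, 74)
  seg 8: right by d11 = 53/4 → (16, 74)
  seg 9: down by d5 = 1 → (16, 73)
  seg 10: left by d5 = 1 → (15, 73)

d6 = 442/5
d7 = 75
d8 = 7/4
d9 = -11/4
d10 = 7/2
d11 = 53/4
d12 = 300
endpoint = (15, 73)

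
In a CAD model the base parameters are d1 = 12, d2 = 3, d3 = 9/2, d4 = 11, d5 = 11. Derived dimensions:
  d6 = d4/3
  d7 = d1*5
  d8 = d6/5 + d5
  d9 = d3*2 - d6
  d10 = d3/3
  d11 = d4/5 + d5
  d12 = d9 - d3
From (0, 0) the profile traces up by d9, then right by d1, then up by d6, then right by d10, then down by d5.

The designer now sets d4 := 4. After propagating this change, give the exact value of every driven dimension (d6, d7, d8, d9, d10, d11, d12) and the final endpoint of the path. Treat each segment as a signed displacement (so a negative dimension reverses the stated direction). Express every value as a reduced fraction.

d6 = 4/3
d7 = 60
d8 = 169/15
d9 = 23/3
d10 = 3/2
d11 = 59/5
d12 = 19/6
endpoint = (27/2, -2)

Apply edit: d4 := 4
  d6 = d4/3 = 4/3
  d7 = d1*5 = 60
  d8 = d6/5 + d5 = 169/15
  d9 = d3*2 - d6 = 23/3
  d10 = d3/3 = 3/2
  d11 = d4/5 + d5 = 59/5
  d12 = d9 - d3 = 19/6
Walk from origin (0, 0):
  seg 1: up by d9 = 23/3 → (0, 23/3)
  seg 2: right by d1 = 12 → (12, 23/3)
  seg 3: up by d6 = 4/3 → (12, 9)
  seg 4: right by d10 = 3/2 → (27/2, 9)
  seg 5: down by d5 = 11 → (27/2, -2)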